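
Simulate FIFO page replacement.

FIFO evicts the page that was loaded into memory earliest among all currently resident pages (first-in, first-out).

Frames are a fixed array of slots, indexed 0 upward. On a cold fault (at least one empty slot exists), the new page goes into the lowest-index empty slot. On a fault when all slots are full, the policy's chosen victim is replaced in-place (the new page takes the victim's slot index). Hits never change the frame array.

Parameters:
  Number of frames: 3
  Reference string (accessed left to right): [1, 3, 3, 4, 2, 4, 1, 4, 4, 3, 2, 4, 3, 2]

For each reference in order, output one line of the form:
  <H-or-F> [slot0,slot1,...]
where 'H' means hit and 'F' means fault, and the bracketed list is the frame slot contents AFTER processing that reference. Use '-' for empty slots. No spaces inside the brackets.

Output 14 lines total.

F [1,-,-]
F [1,3,-]
H [1,3,-]
F [1,3,4]
F [2,3,4]
H [2,3,4]
F [2,1,4]
H [2,1,4]
H [2,1,4]
F [2,1,3]
H [2,1,3]
F [4,1,3]
H [4,1,3]
F [4,2,3]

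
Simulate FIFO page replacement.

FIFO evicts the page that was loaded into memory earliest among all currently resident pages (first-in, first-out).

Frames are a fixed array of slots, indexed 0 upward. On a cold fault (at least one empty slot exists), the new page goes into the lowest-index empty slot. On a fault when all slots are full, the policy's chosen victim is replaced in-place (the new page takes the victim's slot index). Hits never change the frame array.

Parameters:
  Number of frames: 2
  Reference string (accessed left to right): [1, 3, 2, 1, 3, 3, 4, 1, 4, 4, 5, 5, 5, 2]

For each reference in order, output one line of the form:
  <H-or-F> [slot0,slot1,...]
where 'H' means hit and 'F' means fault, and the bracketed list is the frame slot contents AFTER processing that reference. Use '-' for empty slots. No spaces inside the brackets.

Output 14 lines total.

F [1,-]
F [1,3]
F [2,3]
F [2,1]
F [3,1]
H [3,1]
F [3,4]
F [1,4]
H [1,4]
H [1,4]
F [1,5]
H [1,5]
H [1,5]
F [2,5]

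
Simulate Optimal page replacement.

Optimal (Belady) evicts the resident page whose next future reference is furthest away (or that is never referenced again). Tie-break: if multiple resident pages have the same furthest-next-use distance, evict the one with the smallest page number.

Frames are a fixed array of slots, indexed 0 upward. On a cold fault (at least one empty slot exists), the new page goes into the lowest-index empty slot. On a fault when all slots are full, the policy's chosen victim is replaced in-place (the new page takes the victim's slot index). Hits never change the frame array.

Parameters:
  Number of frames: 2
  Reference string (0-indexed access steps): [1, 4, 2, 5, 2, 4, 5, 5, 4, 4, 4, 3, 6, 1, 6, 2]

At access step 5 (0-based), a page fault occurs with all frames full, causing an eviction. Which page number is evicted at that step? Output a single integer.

Answer: 2

Derivation:
Step 0: ref 1 -> FAULT, frames=[1,-]
Step 1: ref 4 -> FAULT, frames=[1,4]
Step 2: ref 2 -> FAULT, evict 1, frames=[2,4]
Step 3: ref 5 -> FAULT, evict 4, frames=[2,5]
Step 4: ref 2 -> HIT, frames=[2,5]
Step 5: ref 4 -> FAULT, evict 2, frames=[4,5]
At step 5: evicted page 2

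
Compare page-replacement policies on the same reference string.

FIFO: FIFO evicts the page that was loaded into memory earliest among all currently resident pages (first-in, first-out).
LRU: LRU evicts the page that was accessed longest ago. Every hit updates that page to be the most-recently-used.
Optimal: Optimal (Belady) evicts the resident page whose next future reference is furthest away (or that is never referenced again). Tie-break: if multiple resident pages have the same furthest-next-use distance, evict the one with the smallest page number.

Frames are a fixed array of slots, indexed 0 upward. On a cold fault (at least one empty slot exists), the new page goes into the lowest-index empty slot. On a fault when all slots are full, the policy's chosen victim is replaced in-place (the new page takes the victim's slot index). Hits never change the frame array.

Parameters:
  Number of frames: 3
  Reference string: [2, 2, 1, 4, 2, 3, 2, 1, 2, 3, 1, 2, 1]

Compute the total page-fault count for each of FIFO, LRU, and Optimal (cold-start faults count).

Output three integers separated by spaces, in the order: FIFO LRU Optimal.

--- FIFO ---
  step 0: ref 2 -> FAULT, frames=[2,-,-] (faults so far: 1)
  step 1: ref 2 -> HIT, frames=[2,-,-] (faults so far: 1)
  step 2: ref 1 -> FAULT, frames=[2,1,-] (faults so far: 2)
  step 3: ref 4 -> FAULT, frames=[2,1,4] (faults so far: 3)
  step 4: ref 2 -> HIT, frames=[2,1,4] (faults so far: 3)
  step 5: ref 3 -> FAULT, evict 2, frames=[3,1,4] (faults so far: 4)
  step 6: ref 2 -> FAULT, evict 1, frames=[3,2,4] (faults so far: 5)
  step 7: ref 1 -> FAULT, evict 4, frames=[3,2,1] (faults so far: 6)
  step 8: ref 2 -> HIT, frames=[3,2,1] (faults so far: 6)
  step 9: ref 3 -> HIT, frames=[3,2,1] (faults so far: 6)
  step 10: ref 1 -> HIT, frames=[3,2,1] (faults so far: 6)
  step 11: ref 2 -> HIT, frames=[3,2,1] (faults so far: 6)
  step 12: ref 1 -> HIT, frames=[3,2,1] (faults so far: 6)
  FIFO total faults: 6
--- LRU ---
  step 0: ref 2 -> FAULT, frames=[2,-,-] (faults so far: 1)
  step 1: ref 2 -> HIT, frames=[2,-,-] (faults so far: 1)
  step 2: ref 1 -> FAULT, frames=[2,1,-] (faults so far: 2)
  step 3: ref 4 -> FAULT, frames=[2,1,4] (faults so far: 3)
  step 4: ref 2 -> HIT, frames=[2,1,4] (faults so far: 3)
  step 5: ref 3 -> FAULT, evict 1, frames=[2,3,4] (faults so far: 4)
  step 6: ref 2 -> HIT, frames=[2,3,4] (faults so far: 4)
  step 7: ref 1 -> FAULT, evict 4, frames=[2,3,1] (faults so far: 5)
  step 8: ref 2 -> HIT, frames=[2,3,1] (faults so far: 5)
  step 9: ref 3 -> HIT, frames=[2,3,1] (faults so far: 5)
  step 10: ref 1 -> HIT, frames=[2,3,1] (faults so far: 5)
  step 11: ref 2 -> HIT, frames=[2,3,1] (faults so far: 5)
  step 12: ref 1 -> HIT, frames=[2,3,1] (faults so far: 5)
  LRU total faults: 5
--- Optimal ---
  step 0: ref 2 -> FAULT, frames=[2,-,-] (faults so far: 1)
  step 1: ref 2 -> HIT, frames=[2,-,-] (faults so far: 1)
  step 2: ref 1 -> FAULT, frames=[2,1,-] (faults so far: 2)
  step 3: ref 4 -> FAULT, frames=[2,1,4] (faults so far: 3)
  step 4: ref 2 -> HIT, frames=[2,1,4] (faults so far: 3)
  step 5: ref 3 -> FAULT, evict 4, frames=[2,1,3] (faults so far: 4)
  step 6: ref 2 -> HIT, frames=[2,1,3] (faults so far: 4)
  step 7: ref 1 -> HIT, frames=[2,1,3] (faults so far: 4)
  step 8: ref 2 -> HIT, frames=[2,1,3] (faults so far: 4)
  step 9: ref 3 -> HIT, frames=[2,1,3] (faults so far: 4)
  step 10: ref 1 -> HIT, frames=[2,1,3] (faults so far: 4)
  step 11: ref 2 -> HIT, frames=[2,1,3] (faults so far: 4)
  step 12: ref 1 -> HIT, frames=[2,1,3] (faults so far: 4)
  Optimal total faults: 4

Answer: 6 5 4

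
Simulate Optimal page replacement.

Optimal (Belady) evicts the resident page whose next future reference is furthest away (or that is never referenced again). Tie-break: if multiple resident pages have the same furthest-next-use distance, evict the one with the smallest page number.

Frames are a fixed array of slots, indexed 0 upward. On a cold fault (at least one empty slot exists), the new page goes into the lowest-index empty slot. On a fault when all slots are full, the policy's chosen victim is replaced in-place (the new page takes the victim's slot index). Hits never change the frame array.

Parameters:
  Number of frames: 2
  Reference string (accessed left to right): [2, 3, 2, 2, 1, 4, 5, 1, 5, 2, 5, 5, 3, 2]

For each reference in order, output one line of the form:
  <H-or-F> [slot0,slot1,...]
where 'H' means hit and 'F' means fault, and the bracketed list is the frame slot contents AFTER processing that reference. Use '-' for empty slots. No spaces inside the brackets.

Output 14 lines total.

F [2,-]
F [2,3]
H [2,3]
H [2,3]
F [2,1]
F [4,1]
F [5,1]
H [5,1]
H [5,1]
F [5,2]
H [5,2]
H [5,2]
F [3,2]
H [3,2]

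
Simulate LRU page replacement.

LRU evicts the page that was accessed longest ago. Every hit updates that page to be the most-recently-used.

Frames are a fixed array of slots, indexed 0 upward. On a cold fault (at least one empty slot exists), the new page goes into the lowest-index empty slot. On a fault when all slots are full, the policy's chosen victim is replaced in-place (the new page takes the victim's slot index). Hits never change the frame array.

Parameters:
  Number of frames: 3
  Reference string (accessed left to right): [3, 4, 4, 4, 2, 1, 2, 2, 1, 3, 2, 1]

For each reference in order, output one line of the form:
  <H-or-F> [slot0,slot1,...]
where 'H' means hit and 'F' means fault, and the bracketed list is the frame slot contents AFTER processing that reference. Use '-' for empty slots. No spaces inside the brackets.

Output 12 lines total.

F [3,-,-]
F [3,4,-]
H [3,4,-]
H [3,4,-]
F [3,4,2]
F [1,4,2]
H [1,4,2]
H [1,4,2]
H [1,4,2]
F [1,3,2]
H [1,3,2]
H [1,3,2]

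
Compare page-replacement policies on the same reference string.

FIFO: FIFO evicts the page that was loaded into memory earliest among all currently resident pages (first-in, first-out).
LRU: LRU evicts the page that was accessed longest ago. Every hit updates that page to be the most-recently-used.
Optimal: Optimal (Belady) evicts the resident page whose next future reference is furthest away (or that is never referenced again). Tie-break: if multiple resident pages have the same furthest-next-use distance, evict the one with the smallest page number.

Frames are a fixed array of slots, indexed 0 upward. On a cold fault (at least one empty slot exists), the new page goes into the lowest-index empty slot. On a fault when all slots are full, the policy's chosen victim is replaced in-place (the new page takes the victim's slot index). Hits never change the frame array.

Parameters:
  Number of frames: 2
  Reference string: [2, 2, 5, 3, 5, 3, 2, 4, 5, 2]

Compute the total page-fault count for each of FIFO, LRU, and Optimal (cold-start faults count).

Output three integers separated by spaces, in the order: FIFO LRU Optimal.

--- FIFO ---
  step 0: ref 2 -> FAULT, frames=[2,-] (faults so far: 1)
  step 1: ref 2 -> HIT, frames=[2,-] (faults so far: 1)
  step 2: ref 5 -> FAULT, frames=[2,5] (faults so far: 2)
  step 3: ref 3 -> FAULT, evict 2, frames=[3,5] (faults so far: 3)
  step 4: ref 5 -> HIT, frames=[3,5] (faults so far: 3)
  step 5: ref 3 -> HIT, frames=[3,5] (faults so far: 3)
  step 6: ref 2 -> FAULT, evict 5, frames=[3,2] (faults so far: 4)
  step 7: ref 4 -> FAULT, evict 3, frames=[4,2] (faults so far: 5)
  step 8: ref 5 -> FAULT, evict 2, frames=[4,5] (faults so far: 6)
  step 9: ref 2 -> FAULT, evict 4, frames=[2,5] (faults so far: 7)
  FIFO total faults: 7
--- LRU ---
  step 0: ref 2 -> FAULT, frames=[2,-] (faults so far: 1)
  step 1: ref 2 -> HIT, frames=[2,-] (faults so far: 1)
  step 2: ref 5 -> FAULT, frames=[2,5] (faults so far: 2)
  step 3: ref 3 -> FAULT, evict 2, frames=[3,5] (faults so far: 3)
  step 4: ref 5 -> HIT, frames=[3,5] (faults so far: 3)
  step 5: ref 3 -> HIT, frames=[3,5] (faults so far: 3)
  step 6: ref 2 -> FAULT, evict 5, frames=[3,2] (faults so far: 4)
  step 7: ref 4 -> FAULT, evict 3, frames=[4,2] (faults so far: 5)
  step 8: ref 5 -> FAULT, evict 2, frames=[4,5] (faults so far: 6)
  step 9: ref 2 -> FAULT, evict 4, frames=[2,5] (faults so far: 7)
  LRU total faults: 7
--- Optimal ---
  step 0: ref 2 -> FAULT, frames=[2,-] (faults so far: 1)
  step 1: ref 2 -> HIT, frames=[2,-] (faults so far: 1)
  step 2: ref 5 -> FAULT, frames=[2,5] (faults so far: 2)
  step 3: ref 3 -> FAULT, evict 2, frames=[3,5] (faults so far: 3)
  step 4: ref 5 -> HIT, frames=[3,5] (faults so far: 3)
  step 5: ref 3 -> HIT, frames=[3,5] (faults so far: 3)
  step 6: ref 2 -> FAULT, evict 3, frames=[2,5] (faults so far: 4)
  step 7: ref 4 -> FAULT, evict 2, frames=[4,5] (faults so far: 5)
  step 8: ref 5 -> HIT, frames=[4,5] (faults so far: 5)
  step 9: ref 2 -> FAULT, evict 4, frames=[2,5] (faults so far: 6)
  Optimal total faults: 6

Answer: 7 7 6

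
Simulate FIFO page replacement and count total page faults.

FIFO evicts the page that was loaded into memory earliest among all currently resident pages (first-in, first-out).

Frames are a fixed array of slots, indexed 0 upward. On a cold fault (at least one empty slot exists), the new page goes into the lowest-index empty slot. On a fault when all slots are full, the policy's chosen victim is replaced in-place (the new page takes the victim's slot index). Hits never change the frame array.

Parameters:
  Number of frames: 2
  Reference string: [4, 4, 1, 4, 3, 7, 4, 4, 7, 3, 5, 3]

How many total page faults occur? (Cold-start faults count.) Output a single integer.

Answer: 7

Derivation:
Step 0: ref 4 → FAULT, frames=[4,-]
Step 1: ref 4 → HIT, frames=[4,-]
Step 2: ref 1 → FAULT, frames=[4,1]
Step 3: ref 4 → HIT, frames=[4,1]
Step 4: ref 3 → FAULT (evict 4), frames=[3,1]
Step 5: ref 7 → FAULT (evict 1), frames=[3,7]
Step 6: ref 4 → FAULT (evict 3), frames=[4,7]
Step 7: ref 4 → HIT, frames=[4,7]
Step 8: ref 7 → HIT, frames=[4,7]
Step 9: ref 3 → FAULT (evict 7), frames=[4,3]
Step 10: ref 5 → FAULT (evict 4), frames=[5,3]
Step 11: ref 3 → HIT, frames=[5,3]
Total faults: 7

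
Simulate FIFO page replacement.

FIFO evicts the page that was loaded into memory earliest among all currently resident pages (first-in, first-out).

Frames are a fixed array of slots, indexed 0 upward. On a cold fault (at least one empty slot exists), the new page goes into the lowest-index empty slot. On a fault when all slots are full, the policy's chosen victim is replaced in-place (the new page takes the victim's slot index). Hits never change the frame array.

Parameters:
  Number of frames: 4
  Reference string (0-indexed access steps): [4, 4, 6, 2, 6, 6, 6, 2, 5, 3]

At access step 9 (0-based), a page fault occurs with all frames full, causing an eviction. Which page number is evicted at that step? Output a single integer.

Step 0: ref 4 -> FAULT, frames=[4,-,-,-]
Step 1: ref 4 -> HIT, frames=[4,-,-,-]
Step 2: ref 6 -> FAULT, frames=[4,6,-,-]
Step 3: ref 2 -> FAULT, frames=[4,6,2,-]
Step 4: ref 6 -> HIT, frames=[4,6,2,-]
Step 5: ref 6 -> HIT, frames=[4,6,2,-]
Step 6: ref 6 -> HIT, frames=[4,6,2,-]
Step 7: ref 2 -> HIT, frames=[4,6,2,-]
Step 8: ref 5 -> FAULT, frames=[4,6,2,5]
Step 9: ref 3 -> FAULT, evict 4, frames=[3,6,2,5]
At step 9: evicted page 4

Answer: 4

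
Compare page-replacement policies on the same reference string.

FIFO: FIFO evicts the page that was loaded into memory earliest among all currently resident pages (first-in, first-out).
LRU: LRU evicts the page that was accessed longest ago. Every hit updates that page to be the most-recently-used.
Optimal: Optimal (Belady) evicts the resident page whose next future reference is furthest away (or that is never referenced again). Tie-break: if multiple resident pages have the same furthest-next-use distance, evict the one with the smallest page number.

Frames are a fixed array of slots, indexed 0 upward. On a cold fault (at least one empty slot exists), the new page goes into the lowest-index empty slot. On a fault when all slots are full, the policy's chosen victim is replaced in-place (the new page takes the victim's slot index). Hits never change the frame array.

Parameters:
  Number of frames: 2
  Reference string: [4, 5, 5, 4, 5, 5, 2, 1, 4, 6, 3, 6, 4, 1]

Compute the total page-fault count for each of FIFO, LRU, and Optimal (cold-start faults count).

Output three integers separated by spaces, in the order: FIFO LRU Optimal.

Answer: 9 9 8

Derivation:
--- FIFO ---
  step 0: ref 4 -> FAULT, frames=[4,-] (faults so far: 1)
  step 1: ref 5 -> FAULT, frames=[4,5] (faults so far: 2)
  step 2: ref 5 -> HIT, frames=[4,5] (faults so far: 2)
  step 3: ref 4 -> HIT, frames=[4,5] (faults so far: 2)
  step 4: ref 5 -> HIT, frames=[4,5] (faults so far: 2)
  step 5: ref 5 -> HIT, frames=[4,5] (faults so far: 2)
  step 6: ref 2 -> FAULT, evict 4, frames=[2,5] (faults so far: 3)
  step 7: ref 1 -> FAULT, evict 5, frames=[2,1] (faults so far: 4)
  step 8: ref 4 -> FAULT, evict 2, frames=[4,1] (faults so far: 5)
  step 9: ref 6 -> FAULT, evict 1, frames=[4,6] (faults so far: 6)
  step 10: ref 3 -> FAULT, evict 4, frames=[3,6] (faults so far: 7)
  step 11: ref 6 -> HIT, frames=[3,6] (faults so far: 7)
  step 12: ref 4 -> FAULT, evict 6, frames=[3,4] (faults so far: 8)
  step 13: ref 1 -> FAULT, evict 3, frames=[1,4] (faults so far: 9)
  FIFO total faults: 9
--- LRU ---
  step 0: ref 4 -> FAULT, frames=[4,-] (faults so far: 1)
  step 1: ref 5 -> FAULT, frames=[4,5] (faults so far: 2)
  step 2: ref 5 -> HIT, frames=[4,5] (faults so far: 2)
  step 3: ref 4 -> HIT, frames=[4,5] (faults so far: 2)
  step 4: ref 5 -> HIT, frames=[4,5] (faults so far: 2)
  step 5: ref 5 -> HIT, frames=[4,5] (faults so far: 2)
  step 6: ref 2 -> FAULT, evict 4, frames=[2,5] (faults so far: 3)
  step 7: ref 1 -> FAULT, evict 5, frames=[2,1] (faults so far: 4)
  step 8: ref 4 -> FAULT, evict 2, frames=[4,1] (faults so far: 5)
  step 9: ref 6 -> FAULT, evict 1, frames=[4,6] (faults so far: 6)
  step 10: ref 3 -> FAULT, evict 4, frames=[3,6] (faults so far: 7)
  step 11: ref 6 -> HIT, frames=[3,6] (faults so far: 7)
  step 12: ref 4 -> FAULT, evict 3, frames=[4,6] (faults so far: 8)
  step 13: ref 1 -> FAULT, evict 6, frames=[4,1] (faults so far: 9)
  LRU total faults: 9
--- Optimal ---
  step 0: ref 4 -> FAULT, frames=[4,-] (faults so far: 1)
  step 1: ref 5 -> FAULT, frames=[4,5] (faults so far: 2)
  step 2: ref 5 -> HIT, frames=[4,5] (faults so far: 2)
  step 3: ref 4 -> HIT, frames=[4,5] (faults so far: 2)
  step 4: ref 5 -> HIT, frames=[4,5] (faults so far: 2)
  step 5: ref 5 -> HIT, frames=[4,5] (faults so far: 2)
  step 6: ref 2 -> FAULT, evict 5, frames=[4,2] (faults so far: 3)
  step 7: ref 1 -> FAULT, evict 2, frames=[4,1] (faults so far: 4)
  step 8: ref 4 -> HIT, frames=[4,1] (faults so far: 4)
  step 9: ref 6 -> FAULT, evict 1, frames=[4,6] (faults so far: 5)
  step 10: ref 3 -> FAULT, evict 4, frames=[3,6] (faults so far: 6)
  step 11: ref 6 -> HIT, frames=[3,6] (faults so far: 6)
  step 12: ref 4 -> FAULT, evict 3, frames=[4,6] (faults so far: 7)
  step 13: ref 1 -> FAULT, evict 4, frames=[1,6] (faults so far: 8)
  Optimal total faults: 8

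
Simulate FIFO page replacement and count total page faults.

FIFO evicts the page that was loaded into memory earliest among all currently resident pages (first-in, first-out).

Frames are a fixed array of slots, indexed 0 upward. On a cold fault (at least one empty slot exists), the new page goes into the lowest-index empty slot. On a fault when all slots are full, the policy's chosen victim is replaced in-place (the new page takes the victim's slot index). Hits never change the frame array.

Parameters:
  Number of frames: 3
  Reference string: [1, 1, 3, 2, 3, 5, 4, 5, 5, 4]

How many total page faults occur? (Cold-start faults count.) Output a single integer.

Step 0: ref 1 → FAULT, frames=[1,-,-]
Step 1: ref 1 → HIT, frames=[1,-,-]
Step 2: ref 3 → FAULT, frames=[1,3,-]
Step 3: ref 2 → FAULT, frames=[1,3,2]
Step 4: ref 3 → HIT, frames=[1,3,2]
Step 5: ref 5 → FAULT (evict 1), frames=[5,3,2]
Step 6: ref 4 → FAULT (evict 3), frames=[5,4,2]
Step 7: ref 5 → HIT, frames=[5,4,2]
Step 8: ref 5 → HIT, frames=[5,4,2]
Step 9: ref 4 → HIT, frames=[5,4,2]
Total faults: 5

Answer: 5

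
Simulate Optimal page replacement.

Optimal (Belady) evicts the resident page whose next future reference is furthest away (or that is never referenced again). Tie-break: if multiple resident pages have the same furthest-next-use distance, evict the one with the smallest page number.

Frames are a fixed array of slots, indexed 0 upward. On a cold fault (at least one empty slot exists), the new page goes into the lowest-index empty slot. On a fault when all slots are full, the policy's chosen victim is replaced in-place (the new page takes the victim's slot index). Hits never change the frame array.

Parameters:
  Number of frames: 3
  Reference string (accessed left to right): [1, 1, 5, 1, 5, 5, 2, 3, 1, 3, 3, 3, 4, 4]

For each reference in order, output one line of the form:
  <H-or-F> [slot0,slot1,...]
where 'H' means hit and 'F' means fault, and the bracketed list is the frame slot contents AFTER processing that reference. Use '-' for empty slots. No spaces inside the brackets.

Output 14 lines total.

F [1,-,-]
H [1,-,-]
F [1,5,-]
H [1,5,-]
H [1,5,-]
H [1,5,-]
F [1,5,2]
F [1,5,3]
H [1,5,3]
H [1,5,3]
H [1,5,3]
H [1,5,3]
F [4,5,3]
H [4,5,3]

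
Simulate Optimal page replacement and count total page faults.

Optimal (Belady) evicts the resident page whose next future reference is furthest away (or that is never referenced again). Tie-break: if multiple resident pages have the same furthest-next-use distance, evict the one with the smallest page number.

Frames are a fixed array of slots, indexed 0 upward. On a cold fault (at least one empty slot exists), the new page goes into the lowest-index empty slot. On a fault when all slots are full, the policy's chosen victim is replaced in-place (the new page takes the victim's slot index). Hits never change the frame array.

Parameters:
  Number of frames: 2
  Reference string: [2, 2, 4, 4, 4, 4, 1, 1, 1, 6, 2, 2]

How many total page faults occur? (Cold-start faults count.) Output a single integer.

Answer: 4

Derivation:
Step 0: ref 2 → FAULT, frames=[2,-]
Step 1: ref 2 → HIT, frames=[2,-]
Step 2: ref 4 → FAULT, frames=[2,4]
Step 3: ref 4 → HIT, frames=[2,4]
Step 4: ref 4 → HIT, frames=[2,4]
Step 5: ref 4 → HIT, frames=[2,4]
Step 6: ref 1 → FAULT (evict 4), frames=[2,1]
Step 7: ref 1 → HIT, frames=[2,1]
Step 8: ref 1 → HIT, frames=[2,1]
Step 9: ref 6 → FAULT (evict 1), frames=[2,6]
Step 10: ref 2 → HIT, frames=[2,6]
Step 11: ref 2 → HIT, frames=[2,6]
Total faults: 4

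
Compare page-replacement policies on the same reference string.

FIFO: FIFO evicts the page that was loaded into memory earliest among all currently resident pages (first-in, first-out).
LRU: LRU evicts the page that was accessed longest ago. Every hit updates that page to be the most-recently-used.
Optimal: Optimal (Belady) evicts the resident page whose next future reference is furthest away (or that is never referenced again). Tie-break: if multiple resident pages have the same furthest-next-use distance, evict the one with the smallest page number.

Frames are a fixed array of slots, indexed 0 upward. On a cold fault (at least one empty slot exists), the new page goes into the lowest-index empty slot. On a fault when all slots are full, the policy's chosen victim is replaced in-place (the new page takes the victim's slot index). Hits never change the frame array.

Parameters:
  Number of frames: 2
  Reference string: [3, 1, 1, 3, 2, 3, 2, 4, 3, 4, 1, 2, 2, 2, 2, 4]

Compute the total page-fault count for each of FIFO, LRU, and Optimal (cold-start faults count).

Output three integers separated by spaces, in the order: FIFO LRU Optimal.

--- FIFO ---
  step 0: ref 3 -> FAULT, frames=[3,-] (faults so far: 1)
  step 1: ref 1 -> FAULT, frames=[3,1] (faults so far: 2)
  step 2: ref 1 -> HIT, frames=[3,1] (faults so far: 2)
  step 3: ref 3 -> HIT, frames=[3,1] (faults so far: 2)
  step 4: ref 2 -> FAULT, evict 3, frames=[2,1] (faults so far: 3)
  step 5: ref 3 -> FAULT, evict 1, frames=[2,3] (faults so far: 4)
  step 6: ref 2 -> HIT, frames=[2,3] (faults so far: 4)
  step 7: ref 4 -> FAULT, evict 2, frames=[4,3] (faults so far: 5)
  step 8: ref 3 -> HIT, frames=[4,3] (faults so far: 5)
  step 9: ref 4 -> HIT, frames=[4,3] (faults so far: 5)
  step 10: ref 1 -> FAULT, evict 3, frames=[4,1] (faults so far: 6)
  step 11: ref 2 -> FAULT, evict 4, frames=[2,1] (faults so far: 7)
  step 12: ref 2 -> HIT, frames=[2,1] (faults so far: 7)
  step 13: ref 2 -> HIT, frames=[2,1] (faults so far: 7)
  step 14: ref 2 -> HIT, frames=[2,1] (faults so far: 7)
  step 15: ref 4 -> FAULT, evict 1, frames=[2,4] (faults so far: 8)
  FIFO total faults: 8
--- LRU ---
  step 0: ref 3 -> FAULT, frames=[3,-] (faults so far: 1)
  step 1: ref 1 -> FAULT, frames=[3,1] (faults so far: 2)
  step 2: ref 1 -> HIT, frames=[3,1] (faults so far: 2)
  step 3: ref 3 -> HIT, frames=[3,1] (faults so far: 2)
  step 4: ref 2 -> FAULT, evict 1, frames=[3,2] (faults so far: 3)
  step 5: ref 3 -> HIT, frames=[3,2] (faults so far: 3)
  step 6: ref 2 -> HIT, frames=[3,2] (faults so far: 3)
  step 7: ref 4 -> FAULT, evict 3, frames=[4,2] (faults so far: 4)
  step 8: ref 3 -> FAULT, evict 2, frames=[4,3] (faults so far: 5)
  step 9: ref 4 -> HIT, frames=[4,3] (faults so far: 5)
  step 10: ref 1 -> FAULT, evict 3, frames=[4,1] (faults so far: 6)
  step 11: ref 2 -> FAULT, evict 4, frames=[2,1] (faults so far: 7)
  step 12: ref 2 -> HIT, frames=[2,1] (faults so far: 7)
  step 13: ref 2 -> HIT, frames=[2,1] (faults so far: 7)
  step 14: ref 2 -> HIT, frames=[2,1] (faults so far: 7)
  step 15: ref 4 -> FAULT, evict 1, frames=[2,4] (faults so far: 8)
  LRU total faults: 8
--- Optimal ---
  step 0: ref 3 -> FAULT, frames=[3,-] (faults so far: 1)
  step 1: ref 1 -> FAULT, frames=[3,1] (faults so far: 2)
  step 2: ref 1 -> HIT, frames=[3,1] (faults so far: 2)
  step 3: ref 3 -> HIT, frames=[3,1] (faults so far: 2)
  step 4: ref 2 -> FAULT, evict 1, frames=[3,2] (faults so far: 3)
  step 5: ref 3 -> HIT, frames=[3,2] (faults so far: 3)
  step 6: ref 2 -> HIT, frames=[3,2] (faults so far: 3)
  step 7: ref 4 -> FAULT, evict 2, frames=[3,4] (faults so far: 4)
  step 8: ref 3 -> HIT, frames=[3,4] (faults so far: 4)
  step 9: ref 4 -> HIT, frames=[3,4] (faults so far: 4)
  step 10: ref 1 -> FAULT, evict 3, frames=[1,4] (faults so far: 5)
  step 11: ref 2 -> FAULT, evict 1, frames=[2,4] (faults so far: 6)
  step 12: ref 2 -> HIT, frames=[2,4] (faults so far: 6)
  step 13: ref 2 -> HIT, frames=[2,4] (faults so far: 6)
  step 14: ref 2 -> HIT, frames=[2,4] (faults so far: 6)
  step 15: ref 4 -> HIT, frames=[2,4] (faults so far: 6)
  Optimal total faults: 6

Answer: 8 8 6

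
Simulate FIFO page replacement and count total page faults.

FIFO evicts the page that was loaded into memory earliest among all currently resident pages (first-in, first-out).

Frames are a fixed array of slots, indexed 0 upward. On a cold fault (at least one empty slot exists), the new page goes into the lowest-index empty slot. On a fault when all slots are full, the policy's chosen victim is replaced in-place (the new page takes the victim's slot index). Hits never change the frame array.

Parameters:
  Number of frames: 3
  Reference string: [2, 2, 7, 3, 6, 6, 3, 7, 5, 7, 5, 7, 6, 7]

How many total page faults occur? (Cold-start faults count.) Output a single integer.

Step 0: ref 2 → FAULT, frames=[2,-,-]
Step 1: ref 2 → HIT, frames=[2,-,-]
Step 2: ref 7 → FAULT, frames=[2,7,-]
Step 3: ref 3 → FAULT, frames=[2,7,3]
Step 4: ref 6 → FAULT (evict 2), frames=[6,7,3]
Step 5: ref 6 → HIT, frames=[6,7,3]
Step 6: ref 3 → HIT, frames=[6,7,3]
Step 7: ref 7 → HIT, frames=[6,7,3]
Step 8: ref 5 → FAULT (evict 7), frames=[6,5,3]
Step 9: ref 7 → FAULT (evict 3), frames=[6,5,7]
Step 10: ref 5 → HIT, frames=[6,5,7]
Step 11: ref 7 → HIT, frames=[6,5,7]
Step 12: ref 6 → HIT, frames=[6,5,7]
Step 13: ref 7 → HIT, frames=[6,5,7]
Total faults: 6

Answer: 6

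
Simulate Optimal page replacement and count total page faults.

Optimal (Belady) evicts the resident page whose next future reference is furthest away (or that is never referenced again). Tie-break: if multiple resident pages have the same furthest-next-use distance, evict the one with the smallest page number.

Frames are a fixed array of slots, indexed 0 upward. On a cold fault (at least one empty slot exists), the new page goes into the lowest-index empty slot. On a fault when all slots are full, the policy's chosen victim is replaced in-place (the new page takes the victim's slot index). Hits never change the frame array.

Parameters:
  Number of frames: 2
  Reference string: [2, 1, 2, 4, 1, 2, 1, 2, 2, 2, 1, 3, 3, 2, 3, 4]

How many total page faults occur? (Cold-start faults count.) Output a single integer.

Step 0: ref 2 → FAULT, frames=[2,-]
Step 1: ref 1 → FAULT, frames=[2,1]
Step 2: ref 2 → HIT, frames=[2,1]
Step 3: ref 4 → FAULT (evict 2), frames=[4,1]
Step 4: ref 1 → HIT, frames=[4,1]
Step 5: ref 2 → FAULT (evict 4), frames=[2,1]
Step 6: ref 1 → HIT, frames=[2,1]
Step 7: ref 2 → HIT, frames=[2,1]
Step 8: ref 2 → HIT, frames=[2,1]
Step 9: ref 2 → HIT, frames=[2,1]
Step 10: ref 1 → HIT, frames=[2,1]
Step 11: ref 3 → FAULT (evict 1), frames=[2,3]
Step 12: ref 3 → HIT, frames=[2,3]
Step 13: ref 2 → HIT, frames=[2,3]
Step 14: ref 3 → HIT, frames=[2,3]
Step 15: ref 4 → FAULT (evict 2), frames=[4,3]
Total faults: 6

Answer: 6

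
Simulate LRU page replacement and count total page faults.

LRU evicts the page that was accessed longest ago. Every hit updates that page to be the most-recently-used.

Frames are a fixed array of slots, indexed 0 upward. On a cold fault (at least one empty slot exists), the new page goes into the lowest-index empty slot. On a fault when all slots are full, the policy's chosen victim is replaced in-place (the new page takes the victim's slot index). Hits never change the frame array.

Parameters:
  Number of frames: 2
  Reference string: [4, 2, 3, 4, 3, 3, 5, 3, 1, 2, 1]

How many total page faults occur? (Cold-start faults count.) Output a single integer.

Answer: 7

Derivation:
Step 0: ref 4 → FAULT, frames=[4,-]
Step 1: ref 2 → FAULT, frames=[4,2]
Step 2: ref 3 → FAULT (evict 4), frames=[3,2]
Step 3: ref 4 → FAULT (evict 2), frames=[3,4]
Step 4: ref 3 → HIT, frames=[3,4]
Step 5: ref 3 → HIT, frames=[3,4]
Step 6: ref 5 → FAULT (evict 4), frames=[3,5]
Step 7: ref 3 → HIT, frames=[3,5]
Step 8: ref 1 → FAULT (evict 5), frames=[3,1]
Step 9: ref 2 → FAULT (evict 3), frames=[2,1]
Step 10: ref 1 → HIT, frames=[2,1]
Total faults: 7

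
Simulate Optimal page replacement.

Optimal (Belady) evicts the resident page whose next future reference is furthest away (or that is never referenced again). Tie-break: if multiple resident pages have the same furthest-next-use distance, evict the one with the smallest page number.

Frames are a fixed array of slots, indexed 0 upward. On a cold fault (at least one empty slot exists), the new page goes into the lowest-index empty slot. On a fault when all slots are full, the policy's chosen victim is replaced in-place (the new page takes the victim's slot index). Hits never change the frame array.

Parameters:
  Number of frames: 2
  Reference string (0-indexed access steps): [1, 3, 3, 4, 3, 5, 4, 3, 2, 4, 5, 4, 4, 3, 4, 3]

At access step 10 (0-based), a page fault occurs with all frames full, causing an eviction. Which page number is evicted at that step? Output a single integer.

Answer: 2

Derivation:
Step 0: ref 1 -> FAULT, frames=[1,-]
Step 1: ref 3 -> FAULT, frames=[1,3]
Step 2: ref 3 -> HIT, frames=[1,3]
Step 3: ref 4 -> FAULT, evict 1, frames=[4,3]
Step 4: ref 3 -> HIT, frames=[4,3]
Step 5: ref 5 -> FAULT, evict 3, frames=[4,5]
Step 6: ref 4 -> HIT, frames=[4,5]
Step 7: ref 3 -> FAULT, evict 5, frames=[4,3]
Step 8: ref 2 -> FAULT, evict 3, frames=[4,2]
Step 9: ref 4 -> HIT, frames=[4,2]
Step 10: ref 5 -> FAULT, evict 2, frames=[4,5]
At step 10: evicted page 2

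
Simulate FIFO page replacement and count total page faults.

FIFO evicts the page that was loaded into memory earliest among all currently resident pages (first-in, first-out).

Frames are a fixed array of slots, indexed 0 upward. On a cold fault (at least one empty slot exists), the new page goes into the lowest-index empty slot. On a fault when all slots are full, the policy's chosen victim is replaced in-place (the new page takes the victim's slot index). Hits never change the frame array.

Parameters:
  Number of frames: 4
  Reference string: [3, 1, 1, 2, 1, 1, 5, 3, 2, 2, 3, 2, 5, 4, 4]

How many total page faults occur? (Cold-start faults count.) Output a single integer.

Answer: 5

Derivation:
Step 0: ref 3 → FAULT, frames=[3,-,-,-]
Step 1: ref 1 → FAULT, frames=[3,1,-,-]
Step 2: ref 1 → HIT, frames=[3,1,-,-]
Step 3: ref 2 → FAULT, frames=[3,1,2,-]
Step 4: ref 1 → HIT, frames=[3,1,2,-]
Step 5: ref 1 → HIT, frames=[3,1,2,-]
Step 6: ref 5 → FAULT, frames=[3,1,2,5]
Step 7: ref 3 → HIT, frames=[3,1,2,5]
Step 8: ref 2 → HIT, frames=[3,1,2,5]
Step 9: ref 2 → HIT, frames=[3,1,2,5]
Step 10: ref 3 → HIT, frames=[3,1,2,5]
Step 11: ref 2 → HIT, frames=[3,1,2,5]
Step 12: ref 5 → HIT, frames=[3,1,2,5]
Step 13: ref 4 → FAULT (evict 3), frames=[4,1,2,5]
Step 14: ref 4 → HIT, frames=[4,1,2,5]
Total faults: 5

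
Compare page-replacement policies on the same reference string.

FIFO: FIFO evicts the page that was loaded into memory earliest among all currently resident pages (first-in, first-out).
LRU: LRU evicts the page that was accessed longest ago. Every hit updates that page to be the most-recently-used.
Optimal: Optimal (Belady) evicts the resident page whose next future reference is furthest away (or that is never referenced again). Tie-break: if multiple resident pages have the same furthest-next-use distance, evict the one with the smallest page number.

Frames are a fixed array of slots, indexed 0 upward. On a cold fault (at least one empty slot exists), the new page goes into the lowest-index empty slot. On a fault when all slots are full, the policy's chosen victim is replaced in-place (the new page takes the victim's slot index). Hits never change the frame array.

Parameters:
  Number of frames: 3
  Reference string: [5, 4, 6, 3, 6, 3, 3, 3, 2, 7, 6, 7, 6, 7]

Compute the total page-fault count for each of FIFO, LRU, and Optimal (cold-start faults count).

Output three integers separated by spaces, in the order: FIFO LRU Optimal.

--- FIFO ---
  step 0: ref 5 -> FAULT, frames=[5,-,-] (faults so far: 1)
  step 1: ref 4 -> FAULT, frames=[5,4,-] (faults so far: 2)
  step 2: ref 6 -> FAULT, frames=[5,4,6] (faults so far: 3)
  step 3: ref 3 -> FAULT, evict 5, frames=[3,4,6] (faults so far: 4)
  step 4: ref 6 -> HIT, frames=[3,4,6] (faults so far: 4)
  step 5: ref 3 -> HIT, frames=[3,4,6] (faults so far: 4)
  step 6: ref 3 -> HIT, frames=[3,4,6] (faults so far: 4)
  step 7: ref 3 -> HIT, frames=[3,4,6] (faults so far: 4)
  step 8: ref 2 -> FAULT, evict 4, frames=[3,2,6] (faults so far: 5)
  step 9: ref 7 -> FAULT, evict 6, frames=[3,2,7] (faults so far: 6)
  step 10: ref 6 -> FAULT, evict 3, frames=[6,2,7] (faults so far: 7)
  step 11: ref 7 -> HIT, frames=[6,2,7] (faults so far: 7)
  step 12: ref 6 -> HIT, frames=[6,2,7] (faults so far: 7)
  step 13: ref 7 -> HIT, frames=[6,2,7] (faults so far: 7)
  FIFO total faults: 7
--- LRU ---
  step 0: ref 5 -> FAULT, frames=[5,-,-] (faults so far: 1)
  step 1: ref 4 -> FAULT, frames=[5,4,-] (faults so far: 2)
  step 2: ref 6 -> FAULT, frames=[5,4,6] (faults so far: 3)
  step 3: ref 3 -> FAULT, evict 5, frames=[3,4,6] (faults so far: 4)
  step 4: ref 6 -> HIT, frames=[3,4,6] (faults so far: 4)
  step 5: ref 3 -> HIT, frames=[3,4,6] (faults so far: 4)
  step 6: ref 3 -> HIT, frames=[3,4,6] (faults so far: 4)
  step 7: ref 3 -> HIT, frames=[3,4,6] (faults so far: 4)
  step 8: ref 2 -> FAULT, evict 4, frames=[3,2,6] (faults so far: 5)
  step 9: ref 7 -> FAULT, evict 6, frames=[3,2,7] (faults so far: 6)
  step 10: ref 6 -> FAULT, evict 3, frames=[6,2,7] (faults so far: 7)
  step 11: ref 7 -> HIT, frames=[6,2,7] (faults so far: 7)
  step 12: ref 6 -> HIT, frames=[6,2,7] (faults so far: 7)
  step 13: ref 7 -> HIT, frames=[6,2,7] (faults so far: 7)
  LRU total faults: 7
--- Optimal ---
  step 0: ref 5 -> FAULT, frames=[5,-,-] (faults so far: 1)
  step 1: ref 4 -> FAULT, frames=[5,4,-] (faults so far: 2)
  step 2: ref 6 -> FAULT, frames=[5,4,6] (faults so far: 3)
  step 3: ref 3 -> FAULT, evict 4, frames=[5,3,6] (faults so far: 4)
  step 4: ref 6 -> HIT, frames=[5,3,6] (faults so far: 4)
  step 5: ref 3 -> HIT, frames=[5,3,6] (faults so far: 4)
  step 6: ref 3 -> HIT, frames=[5,3,6] (faults so far: 4)
  step 7: ref 3 -> HIT, frames=[5,3,6] (faults so far: 4)
  step 8: ref 2 -> FAULT, evict 3, frames=[5,2,6] (faults so far: 5)
  step 9: ref 7 -> FAULT, evict 2, frames=[5,7,6] (faults so far: 6)
  step 10: ref 6 -> HIT, frames=[5,7,6] (faults so far: 6)
  step 11: ref 7 -> HIT, frames=[5,7,6] (faults so far: 6)
  step 12: ref 6 -> HIT, frames=[5,7,6] (faults so far: 6)
  step 13: ref 7 -> HIT, frames=[5,7,6] (faults so far: 6)
  Optimal total faults: 6

Answer: 7 7 6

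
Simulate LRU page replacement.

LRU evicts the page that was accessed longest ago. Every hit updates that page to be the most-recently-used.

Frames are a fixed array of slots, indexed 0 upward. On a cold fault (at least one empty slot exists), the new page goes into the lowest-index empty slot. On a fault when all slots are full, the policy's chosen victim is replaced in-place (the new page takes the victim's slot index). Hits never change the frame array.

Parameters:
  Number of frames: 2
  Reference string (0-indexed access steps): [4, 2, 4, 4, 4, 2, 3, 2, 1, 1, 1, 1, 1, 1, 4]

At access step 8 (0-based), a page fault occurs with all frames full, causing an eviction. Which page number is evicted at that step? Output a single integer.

Step 0: ref 4 -> FAULT, frames=[4,-]
Step 1: ref 2 -> FAULT, frames=[4,2]
Step 2: ref 4 -> HIT, frames=[4,2]
Step 3: ref 4 -> HIT, frames=[4,2]
Step 4: ref 4 -> HIT, frames=[4,2]
Step 5: ref 2 -> HIT, frames=[4,2]
Step 6: ref 3 -> FAULT, evict 4, frames=[3,2]
Step 7: ref 2 -> HIT, frames=[3,2]
Step 8: ref 1 -> FAULT, evict 3, frames=[1,2]
At step 8: evicted page 3

Answer: 3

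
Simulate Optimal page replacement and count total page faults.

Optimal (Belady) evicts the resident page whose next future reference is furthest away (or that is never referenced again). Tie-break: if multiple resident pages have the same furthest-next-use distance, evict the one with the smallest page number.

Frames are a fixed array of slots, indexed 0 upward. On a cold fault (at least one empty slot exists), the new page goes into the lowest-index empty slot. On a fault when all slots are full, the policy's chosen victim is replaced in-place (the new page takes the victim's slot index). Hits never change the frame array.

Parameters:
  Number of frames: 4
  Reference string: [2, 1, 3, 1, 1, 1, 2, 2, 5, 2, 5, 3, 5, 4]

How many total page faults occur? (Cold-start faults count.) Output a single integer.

Step 0: ref 2 → FAULT, frames=[2,-,-,-]
Step 1: ref 1 → FAULT, frames=[2,1,-,-]
Step 2: ref 3 → FAULT, frames=[2,1,3,-]
Step 3: ref 1 → HIT, frames=[2,1,3,-]
Step 4: ref 1 → HIT, frames=[2,1,3,-]
Step 5: ref 1 → HIT, frames=[2,1,3,-]
Step 6: ref 2 → HIT, frames=[2,1,3,-]
Step 7: ref 2 → HIT, frames=[2,1,3,-]
Step 8: ref 5 → FAULT, frames=[2,1,3,5]
Step 9: ref 2 → HIT, frames=[2,1,3,5]
Step 10: ref 5 → HIT, frames=[2,1,3,5]
Step 11: ref 3 → HIT, frames=[2,1,3,5]
Step 12: ref 5 → HIT, frames=[2,1,3,5]
Step 13: ref 4 → FAULT (evict 1), frames=[2,4,3,5]
Total faults: 5

Answer: 5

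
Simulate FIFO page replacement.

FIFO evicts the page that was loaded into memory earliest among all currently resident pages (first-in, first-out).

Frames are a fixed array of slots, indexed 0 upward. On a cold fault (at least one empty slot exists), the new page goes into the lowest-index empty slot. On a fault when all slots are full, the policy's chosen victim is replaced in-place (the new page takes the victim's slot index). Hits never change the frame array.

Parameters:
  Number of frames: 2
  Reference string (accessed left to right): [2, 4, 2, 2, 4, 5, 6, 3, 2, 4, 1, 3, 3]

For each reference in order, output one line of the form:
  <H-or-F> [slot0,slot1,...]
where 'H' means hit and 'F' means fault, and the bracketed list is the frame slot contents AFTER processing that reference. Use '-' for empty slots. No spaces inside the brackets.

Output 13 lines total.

F [2,-]
F [2,4]
H [2,4]
H [2,4]
H [2,4]
F [5,4]
F [5,6]
F [3,6]
F [3,2]
F [4,2]
F [4,1]
F [3,1]
H [3,1]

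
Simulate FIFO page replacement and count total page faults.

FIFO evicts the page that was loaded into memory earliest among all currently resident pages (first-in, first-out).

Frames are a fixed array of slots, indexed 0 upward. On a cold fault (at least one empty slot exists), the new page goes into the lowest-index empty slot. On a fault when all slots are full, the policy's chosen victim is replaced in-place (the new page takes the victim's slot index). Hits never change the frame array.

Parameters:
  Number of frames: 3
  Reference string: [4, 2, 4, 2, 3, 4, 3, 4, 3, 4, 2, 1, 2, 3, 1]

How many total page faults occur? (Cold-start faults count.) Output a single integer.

Step 0: ref 4 → FAULT, frames=[4,-,-]
Step 1: ref 2 → FAULT, frames=[4,2,-]
Step 2: ref 4 → HIT, frames=[4,2,-]
Step 3: ref 2 → HIT, frames=[4,2,-]
Step 4: ref 3 → FAULT, frames=[4,2,3]
Step 5: ref 4 → HIT, frames=[4,2,3]
Step 6: ref 3 → HIT, frames=[4,2,3]
Step 7: ref 4 → HIT, frames=[4,2,3]
Step 8: ref 3 → HIT, frames=[4,2,3]
Step 9: ref 4 → HIT, frames=[4,2,3]
Step 10: ref 2 → HIT, frames=[4,2,3]
Step 11: ref 1 → FAULT (evict 4), frames=[1,2,3]
Step 12: ref 2 → HIT, frames=[1,2,3]
Step 13: ref 3 → HIT, frames=[1,2,3]
Step 14: ref 1 → HIT, frames=[1,2,3]
Total faults: 4

Answer: 4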